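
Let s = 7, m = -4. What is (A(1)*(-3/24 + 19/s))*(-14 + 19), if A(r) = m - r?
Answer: -3625/56 ≈ -64.732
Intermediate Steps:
A(r) = -4 - r
(A(1)*(-3/24 + 19/s))*(-14 + 19) = ((-4 - 1*1)*(-3/24 + 19/7))*(-14 + 19) = ((-4 - 1)*(-3*1/24 + 19*(⅐)))*5 = -5*(-⅛ + 19/7)*5 = -5*145/56*5 = -725/56*5 = -3625/56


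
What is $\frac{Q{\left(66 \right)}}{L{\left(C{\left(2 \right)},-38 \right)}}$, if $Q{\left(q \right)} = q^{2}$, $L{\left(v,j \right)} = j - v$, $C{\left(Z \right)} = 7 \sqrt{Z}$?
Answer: $- \frac{82764}{673} + \frac{15246 \sqrt{2}}{673} \approx -90.94$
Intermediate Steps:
$\frac{Q{\left(66 \right)}}{L{\left(C{\left(2 \right)},-38 \right)}} = \frac{66^{2}}{-38 - 7 \sqrt{2}} = \frac{4356}{-38 - 7 \sqrt{2}}$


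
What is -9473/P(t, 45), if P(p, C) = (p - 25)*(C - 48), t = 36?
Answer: 9473/33 ≈ 287.06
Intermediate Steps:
P(p, C) = (-48 + C)*(-25 + p) (P(p, C) = (-25 + p)*(-48 + C) = (-48 + C)*(-25 + p))
-9473/P(t, 45) = -9473/(1200 - 48*36 - 25*45 + 45*36) = -9473/(1200 - 1728 - 1125 + 1620) = -9473/(-33) = -9473*(-1/33) = 9473/33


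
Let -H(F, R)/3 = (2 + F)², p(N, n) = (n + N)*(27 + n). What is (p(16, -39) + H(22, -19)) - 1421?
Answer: -2873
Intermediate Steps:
p(N, n) = (27 + n)*(N + n) (p(N, n) = (N + n)*(27 + n) = (27 + n)*(N + n))
H(F, R) = -3*(2 + F)²
(p(16, -39) + H(22, -19)) - 1421 = (((-39)² + 27*16 + 27*(-39) + 16*(-39)) - 3*(2 + 22)²) - 1421 = ((1521 + 432 - 1053 - 624) - 3*24²) - 1421 = (276 - 3*576) - 1421 = (276 - 1728) - 1421 = -1452 - 1421 = -2873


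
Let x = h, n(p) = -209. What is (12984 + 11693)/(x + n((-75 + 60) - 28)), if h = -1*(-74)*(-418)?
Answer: -24677/31141 ≈ -0.79243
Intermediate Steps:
h = -30932 (h = 74*(-418) = -30932)
x = -30932
(12984 + 11693)/(x + n((-75 + 60) - 28)) = (12984 + 11693)/(-30932 - 209) = 24677/(-31141) = 24677*(-1/31141) = -24677/31141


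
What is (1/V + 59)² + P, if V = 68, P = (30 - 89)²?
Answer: 32200313/4624 ≈ 6963.7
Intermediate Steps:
P = 3481 (P = (-59)² = 3481)
(1/V + 59)² + P = (1/68 + 59)² + 3481 = (4013/68)² + 3481 = 16104169/4624 + 3481 = 32200313/4624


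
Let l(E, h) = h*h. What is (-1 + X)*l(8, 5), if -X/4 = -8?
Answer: 775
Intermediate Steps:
X = 32 (X = -4*(-8) = 32)
l(E, h) = h²
(-1 + X)*l(8, 5) = (-1 + 32)*5² = 31*25 = 775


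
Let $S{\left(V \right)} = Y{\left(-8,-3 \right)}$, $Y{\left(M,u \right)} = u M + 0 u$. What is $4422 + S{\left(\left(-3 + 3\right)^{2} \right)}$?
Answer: $4446$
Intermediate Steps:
$Y{\left(M,u \right)} = M u$ ($Y{\left(M,u \right)} = M u + 0 = M u$)
$S{\left(V \right)} = 24$ ($S{\left(V \right)} = \left(-8\right) \left(-3\right) = 24$)
$4422 + S{\left(\left(-3 + 3\right)^{2} \right)} = 4422 + 24 = 4446$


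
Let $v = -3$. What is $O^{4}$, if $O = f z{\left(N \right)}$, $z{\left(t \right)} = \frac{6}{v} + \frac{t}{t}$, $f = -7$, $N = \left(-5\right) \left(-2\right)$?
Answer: $2401$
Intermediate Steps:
$N = 10$
$z{\left(t \right)} = -1$ ($z{\left(t \right)} = \frac{6}{-3} + \frac{t}{t} = 6 \left(- \frac{1}{3}\right) + 1 = -2 + 1 = -1$)
$O = 7$ ($O = \left(-7\right) \left(-1\right) = 7$)
$O^{4} = 7^{4} = 2401$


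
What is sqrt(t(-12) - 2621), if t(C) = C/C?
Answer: 2*I*sqrt(655) ≈ 51.186*I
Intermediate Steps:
t(C) = 1
sqrt(t(-12) - 2621) = sqrt(1 - 2621) = sqrt(-2620) = 2*I*sqrt(655)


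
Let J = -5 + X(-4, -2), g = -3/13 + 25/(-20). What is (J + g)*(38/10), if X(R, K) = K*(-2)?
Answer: -2451/260 ≈ -9.4269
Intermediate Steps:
X(R, K) = -2*K
g = -77/52 (g = -3*1/13 + 25*(-1/20) = -3/13 - 5/4 = -77/52 ≈ -1.4808)
J = -1 (J = -5 - 2*(-2) = -5 + 4 = -1)
(J + g)*(38/10) = (-1 - 77/52)*(38/10) = -2451/(26*10) = -129/52*19/5 = -2451/260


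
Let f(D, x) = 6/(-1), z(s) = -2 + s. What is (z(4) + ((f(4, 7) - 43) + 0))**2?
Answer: 2209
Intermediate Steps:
f(D, x) = -6 (f(D, x) = 6*(-1) = -6)
(z(4) + ((f(4, 7) - 43) + 0))**2 = ((-2 + 4) + ((-6 - 43) + 0))**2 = (2 + (-49 + 0))**2 = (2 - 49)**2 = (-47)**2 = 2209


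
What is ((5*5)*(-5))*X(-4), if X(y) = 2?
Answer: -250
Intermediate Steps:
((5*5)*(-5))*X(-4) = ((5*5)*(-5))*2 = (25*(-5))*2 = -125*2 = -250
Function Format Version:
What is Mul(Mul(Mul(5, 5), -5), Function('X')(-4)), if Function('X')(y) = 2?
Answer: -250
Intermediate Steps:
Mul(Mul(Mul(5, 5), -5), Function('X')(-4)) = Mul(Mul(Mul(5, 5), -5), 2) = Mul(Mul(25, -5), 2) = Mul(-125, 2) = -250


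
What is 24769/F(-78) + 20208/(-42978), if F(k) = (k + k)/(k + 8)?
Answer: 477649957/42978 ≈ 11114.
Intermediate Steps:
F(k) = 2*k/(8 + k) (F(k) = (2*k)/(8 + k) = 2*k/(8 + k))
24769/F(-78) + 20208/(-42978) = 24769/((2*(-78)/(8 - 78))) + 20208/(-42978) = 24769/((2*(-78)/(-70))) + 20208*(-1/42978) = 24769/((2*(-78)*(-1/70))) - 3368/7163 = 24769/(78/35) - 3368/7163 = 24769*(35/78) - 3368/7163 = 866915/78 - 3368/7163 = 477649957/42978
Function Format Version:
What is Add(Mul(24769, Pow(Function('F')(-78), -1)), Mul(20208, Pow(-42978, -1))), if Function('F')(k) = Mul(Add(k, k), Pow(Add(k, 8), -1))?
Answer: Rational(477649957, 42978) ≈ 11114.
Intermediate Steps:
Function('F')(k) = Mul(2, k, Pow(Add(8, k), -1)) (Function('F')(k) = Mul(Mul(2, k), Pow(Add(8, k), -1)) = Mul(2, k, Pow(Add(8, k), -1)))
Add(Mul(24769, Pow(Function('F')(-78), -1)), Mul(20208, Pow(-42978, -1))) = Add(Mul(24769, Pow(Mul(2, -78, Pow(Add(8, -78), -1)), -1)), Mul(20208, Pow(-42978, -1))) = Add(Mul(24769, Pow(Mul(2, -78, Pow(-70, -1)), -1)), Mul(20208, Rational(-1, 42978))) = Add(Mul(24769, Pow(Mul(2, -78, Rational(-1, 70)), -1)), Rational(-3368, 7163)) = Add(Mul(24769, Pow(Rational(78, 35), -1)), Rational(-3368, 7163)) = Add(Mul(24769, Rational(35, 78)), Rational(-3368, 7163)) = Add(Rational(866915, 78), Rational(-3368, 7163)) = Rational(477649957, 42978)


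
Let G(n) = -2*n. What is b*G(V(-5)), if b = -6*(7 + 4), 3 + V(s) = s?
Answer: -1056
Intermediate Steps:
V(s) = -3 + s
b = -66 (b = -6*11 = -66)
b*G(V(-5)) = -(-132)*(-3 - 5) = -(-132)*(-8) = -66*16 = -1056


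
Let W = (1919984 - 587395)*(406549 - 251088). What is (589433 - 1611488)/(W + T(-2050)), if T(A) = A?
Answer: -340685/69055205493 ≈ -4.9335e-6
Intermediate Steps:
W = 207165618529 (W = 1332589*155461 = 207165618529)
(589433 - 1611488)/(W + T(-2050)) = (589433 - 1611488)/(207165618529 - 2050) = -1022055/207165616479 = -1022055*1/207165616479 = -340685/69055205493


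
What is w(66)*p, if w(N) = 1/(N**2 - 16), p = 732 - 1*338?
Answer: 197/2170 ≈ 0.090783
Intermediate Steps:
p = 394 (p = 732 - 338 = 394)
w(N) = 1/(-16 + N**2)
w(66)*p = 394/(-16 + 66**2) = 394/(-16 + 4356) = 394/4340 = (1/4340)*394 = 197/2170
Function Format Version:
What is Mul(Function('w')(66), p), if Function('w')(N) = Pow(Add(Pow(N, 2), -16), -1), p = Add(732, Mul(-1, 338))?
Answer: Rational(197, 2170) ≈ 0.090783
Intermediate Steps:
p = 394 (p = Add(732, -338) = 394)
Function('w')(N) = Pow(Add(-16, Pow(N, 2)), -1)
Mul(Function('w')(66), p) = Mul(Pow(Add(-16, Pow(66, 2)), -1), 394) = Mul(Pow(Add(-16, 4356), -1), 394) = Mul(Pow(4340, -1), 394) = Mul(Rational(1, 4340), 394) = Rational(197, 2170)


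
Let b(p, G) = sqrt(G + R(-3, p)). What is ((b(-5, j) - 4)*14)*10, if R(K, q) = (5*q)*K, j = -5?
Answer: -560 + 140*sqrt(70) ≈ 611.32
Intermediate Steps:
R(K, q) = 5*K*q
b(p, G) = sqrt(G - 15*p) (b(p, G) = sqrt(G + 5*(-3)*p) = sqrt(G - 15*p))
((b(-5, j) - 4)*14)*10 = ((sqrt(-5 - 15*(-5)) - 4)*14)*10 = ((sqrt(-5 + 75) - 4)*14)*10 = ((sqrt(70) - 4)*14)*10 = ((-4 + sqrt(70))*14)*10 = (-56 + 14*sqrt(70))*10 = -560 + 140*sqrt(70)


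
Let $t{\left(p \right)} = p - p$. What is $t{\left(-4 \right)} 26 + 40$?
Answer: $40$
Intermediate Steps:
$t{\left(p \right)} = 0$
$t{\left(-4 \right)} 26 + 40 = 0 \cdot 26 + 40 = 0 + 40 = 40$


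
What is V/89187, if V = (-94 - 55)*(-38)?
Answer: 5662/89187 ≈ 0.063485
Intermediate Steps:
V = 5662 (V = -149*(-38) = 5662)
V/89187 = 5662/89187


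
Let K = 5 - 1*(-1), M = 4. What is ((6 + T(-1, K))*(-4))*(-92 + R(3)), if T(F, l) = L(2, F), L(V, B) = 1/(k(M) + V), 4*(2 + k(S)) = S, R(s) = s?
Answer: 2492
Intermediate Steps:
k(S) = -2 + S/4
L(V, B) = 1/(-1 + V) (L(V, B) = 1/((-2 + (¼)*4) + V) = 1/((-2 + 1) + V) = 1/(-1 + V))
K = 6 (K = 5 + 1 = 6)
T(F, l) = 1 (T(F, l) = 1/(-1 + 2) = 1/1 = 1)
((6 + T(-1, K))*(-4))*(-92 + R(3)) = ((6 + 1)*(-4))*(-92 + 3) = (7*(-4))*(-89) = -28*(-89) = 2492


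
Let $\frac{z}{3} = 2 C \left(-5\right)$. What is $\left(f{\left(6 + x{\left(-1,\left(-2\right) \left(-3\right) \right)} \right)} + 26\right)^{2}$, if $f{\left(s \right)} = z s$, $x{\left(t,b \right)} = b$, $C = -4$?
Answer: $2149156$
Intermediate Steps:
$z = 120$ ($z = 3 \cdot 2 \left(-4\right) \left(-5\right) = 3 \left(\left(-8\right) \left(-5\right)\right) = 3 \cdot 40 = 120$)
$f{\left(s \right)} = 120 s$
$\left(f{\left(6 + x{\left(-1,\left(-2\right) \left(-3\right) \right)} \right)} + 26\right)^{2} = \left(120 \left(6 - -6\right) + 26\right)^{2} = \left(120 \left(6 + 6\right) + 26\right)^{2} = \left(120 \cdot 12 + 26\right)^{2} = \left(1440 + 26\right)^{2} = 1466^{2} = 2149156$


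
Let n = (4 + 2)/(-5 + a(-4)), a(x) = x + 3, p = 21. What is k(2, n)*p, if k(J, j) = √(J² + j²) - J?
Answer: -42 + 21*√5 ≈ 4.9574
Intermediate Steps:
a(x) = 3 + x
n = -1 (n = (4 + 2)/(-5 + (3 - 4)) = 6/(-5 - 1) = 6/(-6) = 6*(-⅙) = -1)
k(2, n)*p = (√(2² + (-1)²) - 1*2)*21 = (√(4 + 1) - 2)*21 = (√5 - 2)*21 = (-2 + √5)*21 = -42 + 21*√5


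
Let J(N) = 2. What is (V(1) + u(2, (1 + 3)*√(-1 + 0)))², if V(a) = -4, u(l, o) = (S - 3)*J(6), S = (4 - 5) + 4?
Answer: 16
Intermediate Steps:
S = 3 (S = -1 + 4 = 3)
u(l, o) = 0 (u(l, o) = (3 - 3)*2 = 0*2 = 0)
(V(1) + u(2, (1 + 3)*√(-1 + 0)))² = (-4 + 0)² = (-4)² = 16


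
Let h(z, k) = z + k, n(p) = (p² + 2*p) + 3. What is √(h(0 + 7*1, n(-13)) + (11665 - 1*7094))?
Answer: 2*√1181 ≈ 68.731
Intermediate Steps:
n(p) = 3 + p² + 2*p
h(z, k) = k + z
√(h(0 + 7*1, n(-13)) + (11665 - 1*7094)) = √(((3 + (-13)² + 2*(-13)) + (0 + 7*1)) + (11665 - 1*7094)) = √(((3 + 169 - 26) + (0 + 7)) + (11665 - 7094)) = √((146 + 7) + 4571) = √(153 + 4571) = √4724 = 2*√1181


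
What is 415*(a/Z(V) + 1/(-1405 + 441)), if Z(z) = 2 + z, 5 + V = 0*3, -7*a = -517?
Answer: -206839735/20244 ≈ -10217.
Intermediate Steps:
a = 517/7 (a = -1/7*(-517) = 517/7 ≈ 73.857)
V = -5 (V = -5 + 0*3 = -5 + 0 = -5)
415*(a/Z(V) + 1/(-1405 + 441)) = 415*(517/(7*(2 - 5)) + 1/(-1405 + 441)) = 415*((517/7)/(-3) + 1/(-964)) = 415*((517/7)*(-1/3) - 1/964) = 415*(-517/21 - 1/964) = 415*(-498409/20244) = -206839735/20244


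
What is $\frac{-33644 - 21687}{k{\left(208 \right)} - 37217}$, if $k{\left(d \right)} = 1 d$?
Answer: $\frac{55331}{37009} \approx 1.4951$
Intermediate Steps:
$k{\left(d \right)} = d$
$\frac{-33644 - 21687}{k{\left(208 \right)} - 37217} = \frac{-33644 - 21687}{208 - 37217} = - \frac{55331}{-37009} = \left(-55331\right) \left(- \frac{1}{37009}\right) = \frac{55331}{37009}$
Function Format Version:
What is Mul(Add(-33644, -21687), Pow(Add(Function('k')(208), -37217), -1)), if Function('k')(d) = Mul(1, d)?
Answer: Rational(55331, 37009) ≈ 1.4951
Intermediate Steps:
Function('k')(d) = d
Mul(Add(-33644, -21687), Pow(Add(Function('k')(208), -37217), -1)) = Mul(Add(-33644, -21687), Pow(Add(208, -37217), -1)) = Mul(-55331, Pow(-37009, -1)) = Mul(-55331, Rational(-1, 37009)) = Rational(55331, 37009)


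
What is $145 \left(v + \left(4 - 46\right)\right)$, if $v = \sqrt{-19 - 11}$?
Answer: $-6090 + 145 i \sqrt{30} \approx -6090.0 + 794.2 i$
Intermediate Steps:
$v = i \sqrt{30}$ ($v = \sqrt{-30} = i \sqrt{30} \approx 5.4772 i$)
$145 \left(v + \left(4 - 46\right)\right) = 145 \left(i \sqrt{30} + \left(4 - 46\right)\right) = 145 \left(i \sqrt{30} - 42\right) = 145 \left(-42 + i \sqrt{30}\right) = -6090 + 145 i \sqrt{30}$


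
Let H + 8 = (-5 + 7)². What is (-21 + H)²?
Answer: 625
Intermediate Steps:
H = -4 (H = -8 + (-5 + 7)² = -8 + 2² = -8 + 4 = -4)
(-21 + H)² = (-21 - 4)² = (-25)² = 625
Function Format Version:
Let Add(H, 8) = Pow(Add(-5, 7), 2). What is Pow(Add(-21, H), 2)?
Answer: 625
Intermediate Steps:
H = -4 (H = Add(-8, Pow(Add(-5, 7), 2)) = Add(-8, Pow(2, 2)) = Add(-8, 4) = -4)
Pow(Add(-21, H), 2) = Pow(Add(-21, -4), 2) = Pow(-25, 2) = 625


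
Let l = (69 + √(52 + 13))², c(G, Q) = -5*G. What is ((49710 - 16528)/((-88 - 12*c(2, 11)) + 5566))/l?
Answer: 40034083/30862356192 - 381593*√65/10287452064 ≈ 0.00099813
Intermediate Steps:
l = (69 + √65)² ≈ 5938.6
((49710 - 16528)/((-88 - 12*c(2, 11)) + 5566))/l = ((49710 - 16528)/((-88 - (-60)*2) + 5566))/((69 + √65)²) = (33182/((-88 - 12*(-10)) + 5566))/(69 + √65)² = (33182/((-88 + 120) + 5566))/(69 + √65)² = (33182/(32 + 5566))/(69 + √65)² = (33182/5598)/(69 + √65)² = (33182*(1/5598))/(69 + √65)² = 16591/(2799*(69 + √65)²)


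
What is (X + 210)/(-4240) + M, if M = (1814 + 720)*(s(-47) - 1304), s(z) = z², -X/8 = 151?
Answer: 4861732899/2120 ≈ 2.2933e+6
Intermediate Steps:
X = -1208 (X = -8*151 = -1208)
M = 2293270 (M = (1814 + 720)*((-47)² - 1304) = 2534*(2209 - 1304) = 2534*905 = 2293270)
(X + 210)/(-4240) + M = (-1208 + 210)/(-4240) + 2293270 = -998*(-1/4240) + 2293270 = 499/2120 + 2293270 = 4861732899/2120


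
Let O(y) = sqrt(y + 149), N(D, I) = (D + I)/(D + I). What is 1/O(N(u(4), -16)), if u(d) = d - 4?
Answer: sqrt(6)/30 ≈ 0.081650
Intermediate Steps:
u(d) = -4 + d
N(D, I) = 1
O(y) = sqrt(149 + y)
1/O(N(u(4), -16)) = 1/(sqrt(149 + 1)) = 1/(sqrt(150)) = 1/(5*sqrt(6)) = sqrt(6)/30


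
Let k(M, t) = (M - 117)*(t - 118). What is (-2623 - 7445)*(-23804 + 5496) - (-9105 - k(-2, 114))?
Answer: 184334525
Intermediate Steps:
k(M, t) = (-118 + t)*(-117 + M) (k(M, t) = (-117 + M)*(-118 + t) = (-118 + t)*(-117 + M))
(-2623 - 7445)*(-23804 + 5496) - (-9105 - k(-2, 114)) = (-2623 - 7445)*(-23804 + 5496) - (-9105 - (13806 - 118*(-2) - 117*114 - 2*114)) = -10068*(-18308) - (-9105 - (13806 + 236 - 13338 - 228)) = 184324944 - (-9105 - 1*476) = 184324944 - (-9105 - 476) = 184324944 - 1*(-9581) = 184324944 + 9581 = 184334525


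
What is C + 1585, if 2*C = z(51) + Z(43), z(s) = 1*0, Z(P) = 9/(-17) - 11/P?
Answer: 1158348/731 ≈ 1584.6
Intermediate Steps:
Z(P) = -9/17 - 11/P (Z(P) = 9*(-1/17) - 11/P = -9/17 - 11/P)
z(s) = 0
C = -287/731 (C = (0 + (-9/17 - 11/43))/2 = (0 - 574/731)/2 = (1/2)*(-574/731) = -287/731 ≈ -0.39261)
C + 1585 = -287/731 + 1585 = 1158348/731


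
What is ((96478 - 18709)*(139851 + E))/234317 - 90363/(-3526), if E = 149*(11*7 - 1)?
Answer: 41475398542521/826201742 ≈ 50200.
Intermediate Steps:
E = 11324 (E = 149*(77 - 1) = 149*76 = 11324)
((96478 - 18709)*(139851 + E))/234317 - 90363/(-3526) = ((96478 - 18709)*(139851 + 11324))/234317 - 90363/(-3526) = (77769*151175)*(1/234317) - 90363*(-1/3526) = 11756728575*(1/234317) + 90363/3526 = 11756728575/234317 + 90363/3526 = 41475398542521/826201742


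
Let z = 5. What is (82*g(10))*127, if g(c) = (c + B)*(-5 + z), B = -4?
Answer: 0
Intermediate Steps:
g(c) = 0 (g(c) = (c - 4)*(-5 + 5) = (-4 + c)*0 = 0)
(82*g(10))*127 = (82*0)*127 = 0*127 = 0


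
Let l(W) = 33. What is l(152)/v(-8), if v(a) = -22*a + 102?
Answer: 33/278 ≈ 0.11871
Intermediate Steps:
v(a) = 102 - 22*a
l(152)/v(-8) = 33/(102 - 22*(-8)) = 33/(102 + 176) = 33/278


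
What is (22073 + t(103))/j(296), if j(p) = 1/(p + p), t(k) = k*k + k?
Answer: 19408720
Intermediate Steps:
t(k) = k + k² (t(k) = k² + k = k + k²)
j(p) = 1/(2*p)
(22073 + t(103))/j(296) = (22073 + 103*(1 + 103))/(((½)/296)) = (22073 + 103*104)/(((½)*(1/296))) = (22073 + 10712)/(1/592) = 32785*592 = 19408720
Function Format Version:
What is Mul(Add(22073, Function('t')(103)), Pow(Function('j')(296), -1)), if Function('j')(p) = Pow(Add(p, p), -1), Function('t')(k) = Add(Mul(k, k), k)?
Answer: 19408720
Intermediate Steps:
Function('t')(k) = Add(k, Pow(k, 2)) (Function('t')(k) = Add(Pow(k, 2), k) = Add(k, Pow(k, 2)))
Function('j')(p) = Mul(Rational(1, 2), Pow(p, -1)) (Function('j')(p) = Pow(Mul(2, p), -1) = Mul(Rational(1, 2), Pow(p, -1)))
Mul(Add(22073, Function('t')(103)), Pow(Function('j')(296), -1)) = Mul(Add(22073, Mul(103, Add(1, 103))), Pow(Mul(Rational(1, 2), Pow(296, -1)), -1)) = Mul(Add(22073, Mul(103, 104)), Pow(Mul(Rational(1, 2), Rational(1, 296)), -1)) = Mul(Add(22073, 10712), Pow(Rational(1, 592), -1)) = Mul(32785, 592) = 19408720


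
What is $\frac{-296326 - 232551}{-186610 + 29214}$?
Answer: $\frac{528877}{157396} \approx 3.3602$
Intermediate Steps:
$\frac{-296326 - 232551}{-186610 + 29214} = - \frac{528877}{-157396} = \left(-528877\right) \left(- \frac{1}{157396}\right) = \frac{528877}{157396}$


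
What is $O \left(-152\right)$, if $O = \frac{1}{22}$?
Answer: $- \frac{76}{11} \approx -6.9091$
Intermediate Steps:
$O = \frac{1}{22} \approx 0.045455$
$O \left(-152\right) = \frac{1}{22} \left(-152\right) = - \frac{76}{11}$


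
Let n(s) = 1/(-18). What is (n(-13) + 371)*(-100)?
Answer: -333850/9 ≈ -37094.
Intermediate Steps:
n(s) = -1/18
(n(-13) + 371)*(-100) = (-1/18 + 371)*(-100) = (6677/18)*(-100) = -333850/9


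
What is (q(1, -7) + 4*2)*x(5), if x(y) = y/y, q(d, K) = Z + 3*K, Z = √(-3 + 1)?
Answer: -13 + I*√2 ≈ -13.0 + 1.4142*I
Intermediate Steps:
Z = I*√2 (Z = √(-2) = I*√2 ≈ 1.4142*I)
q(d, K) = 3*K + I*√2 (q(d, K) = I*√2 + 3*K = 3*K + I*√2)
x(y) = 1
(q(1, -7) + 4*2)*x(5) = ((3*(-7) + I*√2) + 4*2)*1 = ((-21 + I*√2) + 8)*1 = (-13 + I*√2)*1 = -13 + I*√2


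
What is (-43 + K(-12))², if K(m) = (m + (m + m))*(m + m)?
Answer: 674041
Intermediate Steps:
K(m) = 6*m² (K(m) = (m + 2*m)*(2*m) = (3*m)*(2*m) = 6*m²)
(-43 + K(-12))² = (-43 + 6*(-12)²)² = (-43 + 6*144)² = (-43 + 864)² = 821² = 674041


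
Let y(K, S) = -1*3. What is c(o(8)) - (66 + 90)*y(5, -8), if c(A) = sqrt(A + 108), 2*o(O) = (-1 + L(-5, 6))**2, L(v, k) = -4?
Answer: 468 + sqrt(482)/2 ≈ 478.98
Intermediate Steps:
y(K, S) = -3
o(O) = 25/2 (o(O) = (-1 - 4)**2/2 = (1/2)*(-5)**2 = (1/2)*25 = 25/2)
c(A) = sqrt(108 + A)
c(o(8)) - (66 + 90)*y(5, -8) = sqrt(108 + 25/2) - (66 + 90)*(-3) = sqrt(241/2) - 156*(-3) = sqrt(482)/2 - 1*(-468) = sqrt(482)/2 + 468 = 468 + sqrt(482)/2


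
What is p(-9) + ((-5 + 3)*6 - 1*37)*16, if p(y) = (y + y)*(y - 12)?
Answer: -406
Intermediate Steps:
p(y) = 2*y*(-12 + y) (p(y) = (2*y)*(-12 + y) = 2*y*(-12 + y))
p(-9) + ((-5 + 3)*6 - 1*37)*16 = 2*(-9)*(-12 - 9) + ((-5 + 3)*6 - 1*37)*16 = 2*(-9)*(-21) + (-2*6 - 37)*16 = 378 + (-12 - 37)*16 = 378 - 49*16 = 378 - 784 = -406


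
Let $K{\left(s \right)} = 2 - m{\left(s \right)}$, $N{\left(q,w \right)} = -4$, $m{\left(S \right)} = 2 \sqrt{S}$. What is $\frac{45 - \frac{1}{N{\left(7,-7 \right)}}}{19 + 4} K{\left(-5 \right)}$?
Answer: $\frac{181}{46} - \frac{181 i \sqrt{5}}{46} \approx 3.9348 - 8.7984 i$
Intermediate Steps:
$K{\left(s \right)} = 2 - 2 \sqrt{s}$
$\frac{45 - \frac{1}{N{\left(7,-7 \right)}}}{19 + 4} K{\left(-5 \right)} = \frac{45 - \frac{1}{-4}}{19 + 4} \left(2 - 2 \sqrt{-5}\right) = \frac{45 - - \frac{1}{4}}{23} \left(2 - 2 i \sqrt{5}\right) = \left(45 + \frac{1}{4}\right) \frac{1}{23} \left(2 - 2 i \sqrt{5}\right) = \frac{181}{4} \cdot \frac{1}{23} \left(2 - 2 i \sqrt{5}\right) = \frac{181 \left(2 - 2 i \sqrt{5}\right)}{92} = \frac{181}{46} - \frac{181 i \sqrt{5}}{46}$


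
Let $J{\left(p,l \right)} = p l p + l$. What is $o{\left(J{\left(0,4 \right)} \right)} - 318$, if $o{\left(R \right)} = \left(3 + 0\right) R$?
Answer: $-306$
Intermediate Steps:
$J{\left(p,l \right)} = l + l p^{2}$ ($J{\left(p,l \right)} = l p p + l = l p^{2} + l = l + l p^{2}$)
$o{\left(R \right)} = 3 R$
$o{\left(J{\left(0,4 \right)} \right)} - 318 = 3 \cdot 4 \left(1 + 0^{2}\right) - 318 = 3 \cdot 4 \left(1 + 0\right) - 318 = 3 \cdot 4 \cdot 1 - 318 = 3 \cdot 4 - 318 = 12 - 318 = -306$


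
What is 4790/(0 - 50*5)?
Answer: -479/25 ≈ -19.160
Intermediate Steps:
4790/(0 - 50*5) = 4790/(0 - 250) = 4790/(-250) = 4790*(-1/250) = -479/25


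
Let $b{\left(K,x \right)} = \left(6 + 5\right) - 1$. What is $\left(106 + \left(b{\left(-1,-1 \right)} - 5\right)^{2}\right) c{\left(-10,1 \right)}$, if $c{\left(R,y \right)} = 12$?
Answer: $1572$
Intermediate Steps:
$b{\left(K,x \right)} = 10$ ($b{\left(K,x \right)} = 11 - 1 = 10$)
$\left(106 + \left(b{\left(-1,-1 \right)} - 5\right)^{2}\right) c{\left(-10,1 \right)} = \left(106 + \left(10 - 5\right)^{2}\right) 12 = \left(106 + 5^{2}\right) 12 = \left(106 + 25\right) 12 = 131 \cdot 12 = 1572$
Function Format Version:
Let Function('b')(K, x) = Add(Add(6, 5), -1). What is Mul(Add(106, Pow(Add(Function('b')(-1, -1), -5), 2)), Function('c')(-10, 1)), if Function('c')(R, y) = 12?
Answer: 1572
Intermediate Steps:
Function('b')(K, x) = 10 (Function('b')(K, x) = Add(11, -1) = 10)
Mul(Add(106, Pow(Add(Function('b')(-1, -1), -5), 2)), Function('c')(-10, 1)) = Mul(Add(106, Pow(Add(10, -5), 2)), 12) = Mul(Add(106, Pow(5, 2)), 12) = Mul(Add(106, 25), 12) = Mul(131, 12) = 1572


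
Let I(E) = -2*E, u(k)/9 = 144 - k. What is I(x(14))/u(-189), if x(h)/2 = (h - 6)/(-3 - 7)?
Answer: 16/14985 ≈ 0.0010677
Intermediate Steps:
x(h) = 6/5 - h/5 (x(h) = 2*((h - 6)/(-3 - 7)) = 2*((-6 + h)/(-10)) = 2*((-6 + h)*(-1/10)) = 2*(3/5 - h/10) = 6/5 - h/5)
u(k) = 1296 - 9*k (u(k) = 9*(144 - k) = 1296 - 9*k)
I(x(14))/u(-189) = (-2*(6/5 - 1/5*14))/(1296 - 9*(-189)) = (-2*(6/5 - 14/5))/(1296 + 1701) = -2*(-8/5)/2997 = (16/5)*(1/2997) = 16/14985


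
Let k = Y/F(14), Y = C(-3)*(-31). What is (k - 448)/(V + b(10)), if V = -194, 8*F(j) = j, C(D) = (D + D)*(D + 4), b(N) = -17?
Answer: 2392/1477 ≈ 1.6195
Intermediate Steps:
C(D) = 2*D*(4 + D) (C(D) = (2*D)*(4 + D) = 2*D*(4 + D))
F(j) = j/8
Y = 186 (Y = (2*(-3)*(4 - 3))*(-31) = (2*(-3)*1)*(-31) = -6*(-31) = 186)
k = 744/7 (k = 186/(((⅛)*14)) = 186/(7/4) = 186*(4/7) = 744/7 ≈ 106.29)
(k - 448)/(V + b(10)) = (744/7 - 448)/(-194 - 17) = -2392/7/(-211) = -2392/7*(-1/211) = 2392/1477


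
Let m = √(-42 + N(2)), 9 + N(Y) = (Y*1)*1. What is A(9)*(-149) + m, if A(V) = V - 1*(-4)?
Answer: -1937 + 7*I ≈ -1937.0 + 7.0*I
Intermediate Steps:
N(Y) = -9 + Y (N(Y) = -9 + (Y*1)*1 = -9 + Y*1 = -9 + Y)
A(V) = 4 + V (A(V) = V + 4 = 4 + V)
m = 7*I (m = √(-42 + (-9 + 2)) = √(-42 - 7) = √(-49) = 7*I ≈ 7.0*I)
A(9)*(-149) + m = (4 + 9)*(-149) + 7*I = 13*(-149) + 7*I = -1937 + 7*I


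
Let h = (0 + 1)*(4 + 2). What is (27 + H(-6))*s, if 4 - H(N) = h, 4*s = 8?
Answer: 50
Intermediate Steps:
s = 2 (s = (¼)*8 = 2)
h = 6 (h = 1*6 = 6)
H(N) = -2 (H(N) = 4 - 1*6 = 4 - 6 = -2)
(27 + H(-6))*s = (27 - 2)*2 = 25*2 = 50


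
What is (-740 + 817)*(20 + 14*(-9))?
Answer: -8162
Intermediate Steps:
(-740 + 817)*(20 + 14*(-9)) = 77*(20 - 126) = 77*(-106) = -8162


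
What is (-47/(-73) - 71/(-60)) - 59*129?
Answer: -33328177/4380 ≈ -7609.2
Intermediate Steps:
(-47/(-73) - 71/(-60)) - 59*129 = (-47*(-1/73) - 71*(-1/60)) - 7611 = (47/73 + 71/60) - 7611 = 8003/4380 - 7611 = -33328177/4380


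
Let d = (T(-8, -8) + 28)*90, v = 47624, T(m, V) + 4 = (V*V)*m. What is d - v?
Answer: -91544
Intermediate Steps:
T(m, V) = -4 + m*V**2 (T(m, V) = -4 + (V*V)*m = -4 + V**2*m = -4 + m*V**2)
d = -43920 (d = ((-4 - 8*(-8)**2) + 28)*90 = ((-4 - 8*64) + 28)*90 = ((-4 - 512) + 28)*90 = (-516 + 28)*90 = -488*90 = -43920)
d - v = -43920 - 1*47624 = -43920 - 47624 = -91544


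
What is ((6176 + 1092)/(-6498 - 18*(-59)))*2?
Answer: -3634/1359 ≈ -2.6740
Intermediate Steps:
((6176 + 1092)/(-6498 - 18*(-59)))*2 = (7268/(-6498 + 1062))*2 = (7268/(-5436))*2 = (7268*(-1/5436))*2 = -1817/1359*2 = -3634/1359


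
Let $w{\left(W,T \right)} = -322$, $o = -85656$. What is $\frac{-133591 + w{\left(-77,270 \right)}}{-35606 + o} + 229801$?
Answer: $\frac{27866262775}{121262} \approx 2.298 \cdot 10^{5}$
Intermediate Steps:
$\frac{-133591 + w{\left(-77,270 \right)}}{-35606 + o} + 229801 = \frac{-133591 - 322}{-35606 - 85656} + 229801 = - \frac{133913}{-121262} + 229801 = \left(-133913\right) \left(- \frac{1}{121262}\right) + 229801 = \frac{133913}{121262} + 229801 = \frac{27866262775}{121262}$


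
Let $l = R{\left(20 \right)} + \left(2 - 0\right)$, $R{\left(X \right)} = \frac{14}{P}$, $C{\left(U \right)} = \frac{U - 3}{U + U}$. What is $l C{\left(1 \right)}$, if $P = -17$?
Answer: $- \frac{20}{17} \approx -1.1765$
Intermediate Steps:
$C{\left(U \right)} = \frac{-3 + U}{2 U}$
$R{\left(X \right)} = - \frac{14}{17}$ ($R{\left(X \right)} = \frac{14}{-17} = 14 \left(- \frac{1}{17}\right) = - \frac{14}{17}$)
$l = \frac{20}{17}$ ($l = - \frac{14}{17} + \left(2 - 0\right) = - \frac{14}{17} + \left(2 + 0\right) = - \frac{14}{17} + 2 = \frac{20}{17} \approx 1.1765$)
$l C{\left(1 \right)} = \frac{20 \frac{-3 + 1}{2 \cdot 1}}{17} = \frac{20 \cdot \frac{1}{2} \cdot 1 \left(-2\right)}{17} = \frac{20}{17} \left(-1\right) = - \frac{20}{17}$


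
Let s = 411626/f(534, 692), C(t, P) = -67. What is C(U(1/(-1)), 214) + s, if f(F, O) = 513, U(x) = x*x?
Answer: 377255/513 ≈ 735.39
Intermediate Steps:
U(x) = x²
s = 411626/513 ≈ 802.39
C(U(1/(-1)), 214) + s = -67 + 411626/513 = 377255/513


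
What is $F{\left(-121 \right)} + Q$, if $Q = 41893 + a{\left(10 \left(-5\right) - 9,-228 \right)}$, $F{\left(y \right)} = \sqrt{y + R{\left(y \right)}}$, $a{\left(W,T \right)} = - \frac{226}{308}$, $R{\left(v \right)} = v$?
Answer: $\frac{6451409}{154} + 11 i \sqrt{2} \approx 41892.0 + 15.556 i$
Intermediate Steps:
$a{\left(W,T \right)} = - \frac{113}{154}$ ($a{\left(W,T \right)} = \left(-226\right) \frac{1}{308} = - \frac{113}{154}$)
$F{\left(y \right)} = \sqrt{2} \sqrt{y}$ ($F{\left(y \right)} = \sqrt{y + y} = \sqrt{2 y} = \sqrt{2} \sqrt{y}$)
$Q = \frac{6451409}{154}$ ($Q = 41893 - \frac{113}{154} = \frac{6451409}{154} \approx 41892.0$)
$F{\left(-121 \right)} + Q = \sqrt{2} \sqrt{-121} + \frac{6451409}{154} = \sqrt{2} \cdot 11 i + \frac{6451409}{154} = 11 i \sqrt{2} + \frac{6451409}{154} = \frac{6451409}{154} + 11 i \sqrt{2}$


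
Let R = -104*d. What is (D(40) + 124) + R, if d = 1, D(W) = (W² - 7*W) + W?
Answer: 1380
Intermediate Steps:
D(W) = W² - 6*W
R = -104 (R = -104*1 = -104)
(D(40) + 124) + R = (40*(-6 + 40) + 124) - 104 = (40*34 + 124) - 104 = (1360 + 124) - 104 = 1484 - 104 = 1380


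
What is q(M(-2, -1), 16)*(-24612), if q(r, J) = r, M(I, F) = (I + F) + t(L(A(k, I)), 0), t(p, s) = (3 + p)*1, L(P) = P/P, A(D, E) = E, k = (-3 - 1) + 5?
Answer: -24612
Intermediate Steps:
k = 1 (k = -4 + 5 = 1)
L(P) = 1
t(p, s) = 3 + p
M(I, F) = 4 + F + I (M(I, F) = (I + F) + (3 + 1) = (F + I) + 4 = 4 + F + I)
q(M(-2, -1), 16)*(-24612) = (4 - 1 - 2)*(-24612) = 1*(-24612) = -24612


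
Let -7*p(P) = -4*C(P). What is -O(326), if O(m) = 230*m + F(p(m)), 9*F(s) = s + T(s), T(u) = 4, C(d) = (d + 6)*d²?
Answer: -48619432/21 ≈ -2.3152e+6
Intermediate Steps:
C(d) = d²*(6 + d) (C(d) = (6 + d)*d² = d²*(6 + d))
p(P) = 4*P²*(6 + P)/7 (p(P) = -(-4)*P²*(6 + P)/7 = 4*P²*(6 + P)/7)
F(s) = 4/9 + s/9 (F(s) = (s + 4)/9 = (4 + s)/9 = 4/9 + s/9)
O(m) = 4/9 + 230*m + 4*m²*(6 + m)/63 (O(m) = 230*m + (4/9 + (4*m²*(6 + m)/7)/9) = 230*m + (4/9 + 4*m²*(6 + m)/63) = 4/9 + 230*m + 4*m²*(6 + m)/63)
-O(326) = -(4/9 + 230*326 + (4/63)*326²*(6 + 326)) = -(4/9 + 74980 + (4/63)*106276*332) = -(4/9 + 74980 + 141134528/63) = -1*48619432/21 = -48619432/21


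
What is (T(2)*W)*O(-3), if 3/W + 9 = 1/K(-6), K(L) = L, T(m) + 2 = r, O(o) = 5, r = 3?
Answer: -18/11 ≈ -1.6364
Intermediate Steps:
T(m) = 1 (T(m) = -2 + 3 = 1)
W = -18/55 (W = 3/(-9 + 1/(-6)) = 3/(-9 - 1/6) = 3/(-55/6) = 3*(-6/55) = -18/55 ≈ -0.32727)
(T(2)*W)*O(-3) = (1*(-18/55))*5 = -18/55*5 = -18/11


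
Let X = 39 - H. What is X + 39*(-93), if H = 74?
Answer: -3662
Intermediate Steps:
X = -35 (X = 39 - 1*74 = 39 - 74 = -35)
X + 39*(-93) = -35 + 39*(-93) = -35 - 3627 = -3662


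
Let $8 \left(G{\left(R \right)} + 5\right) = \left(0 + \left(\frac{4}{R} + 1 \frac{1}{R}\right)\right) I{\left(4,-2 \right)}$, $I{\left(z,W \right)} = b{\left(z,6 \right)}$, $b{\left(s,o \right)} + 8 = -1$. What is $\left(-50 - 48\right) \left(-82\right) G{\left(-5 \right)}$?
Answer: $- \frac{62279}{2} \approx -31140.0$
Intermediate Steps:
$b{\left(s,o \right)} = -9$ ($b{\left(s,o \right)} = -8 - 1 = -9$)
$I{\left(z,W \right)} = -9$
$G{\left(R \right)} = -5 - \frac{45}{8 R}$ ($G{\left(R \right)} = -5 + \frac{\left(0 + \left(\frac{4}{R} + 1 \frac{1}{R}\right)\right) \left(-9\right)}{8} = -5 + \frac{\left(0 + \left(\frac{4}{R} + \frac{1}{R}\right)\right) \left(-9\right)}{8} = -5 + \frac{\left(0 + \frac{5}{R}\right) \left(-9\right)}{8} = -5 + \frac{\frac{5}{R} \left(-9\right)}{8} = -5 + \frac{\left(-45\right) \frac{1}{R}}{8} = -5 - \frac{45}{8 R}$)
$\left(-50 - 48\right) \left(-82\right) G{\left(-5 \right)} = \left(-50 - 48\right) \left(-82\right) \left(-5 - \frac{45}{8 \left(-5\right)}\right) = \left(-50 - 48\right) \left(-82\right) \left(-5 - - \frac{9}{8}\right) = \left(-98\right) \left(-82\right) \left(-5 + \frac{9}{8}\right) = 8036 \left(- \frac{31}{8}\right) = - \frac{62279}{2}$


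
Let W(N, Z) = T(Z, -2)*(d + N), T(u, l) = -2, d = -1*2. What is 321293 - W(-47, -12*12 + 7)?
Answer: 321195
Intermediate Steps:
d = -2
W(N, Z) = 4 - 2*N (W(N, Z) = -2*(-2 + N) = 4 - 2*N)
321293 - W(-47, -12*12 + 7) = 321293 - (4 - 2*(-47)) = 321293 - (4 + 94) = 321293 - 1*98 = 321293 - 98 = 321195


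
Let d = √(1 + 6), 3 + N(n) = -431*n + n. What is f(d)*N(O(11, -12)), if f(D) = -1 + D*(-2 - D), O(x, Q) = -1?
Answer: -3416 - 854*√7 ≈ -5675.5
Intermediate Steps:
N(n) = -3 - 430*n (N(n) = -3 + (-431*n + n) = -3 - 430*n)
d = √7 ≈ 2.6458
f(d)*N(O(11, -12)) = (-1 - (√7)² - 2*√7)*(-3 - 430*(-1)) = (-1 - 1*7 - 2*√7)*(-3 + 430) = (-1 - 7 - 2*√7)*427 = (-8 - 2*√7)*427 = -3416 - 854*√7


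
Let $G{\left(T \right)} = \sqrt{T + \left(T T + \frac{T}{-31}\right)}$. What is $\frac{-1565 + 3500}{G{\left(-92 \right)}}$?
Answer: $\frac{1935 \sqrt{2012086}}{129812} \approx 21.144$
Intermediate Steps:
$G{\left(T \right)} = \sqrt{T^{2} + \frac{30 T}{31}}$ ($G{\left(T \right)} = \sqrt{T + \left(T^{2} + T \left(- \frac{1}{31}\right)\right)} = \sqrt{T + \left(T^{2} - \frac{T}{31}\right)} = \sqrt{T^{2} + \frac{30 T}{31}}$)
$\frac{-1565 + 3500}{G{\left(-92 \right)}} = \frac{-1565 + 3500}{\frac{1}{31} \sqrt{31} \sqrt{- 92 \left(30 + 31 \left(-92\right)\right)}} = \frac{1935}{\frac{1}{31} \sqrt{31} \sqrt{- 92 \left(30 - 2852\right)}} = \frac{1935}{\frac{1}{31} \sqrt{31} \sqrt{\left(-92\right) \left(-2822\right)}} = \frac{1935}{\frac{1}{31} \sqrt{31} \sqrt{259624}} = \frac{1935}{\frac{1}{31} \sqrt{31} \cdot 2 \sqrt{64906}} = \frac{1935}{\frac{2}{31} \sqrt{2012086}} = 1935 \frac{\sqrt{2012086}}{129812} = \frac{1935 \sqrt{2012086}}{129812}$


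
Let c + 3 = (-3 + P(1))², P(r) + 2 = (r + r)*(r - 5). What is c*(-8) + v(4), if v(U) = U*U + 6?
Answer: -1306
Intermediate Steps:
P(r) = -2 + 2*r*(-5 + r) (P(r) = -2 + (r + r)*(r - 5) = -2 + (2*r)*(-5 + r) = -2 + 2*r*(-5 + r))
v(U) = 6 + U² (v(U) = U² + 6 = 6 + U²)
c = 166 (c = -3 + (-3 + (-2 - 10*1 + 2*1²))² = -3 + (-3 + (-2 - 10 + 2*1))² = -3 + (-3 + (-2 - 10 + 2))² = -3 + (-3 - 10)² = -3 + (-13)² = -3 + 169 = 166)
c*(-8) + v(4) = 166*(-8) + (6 + 4²) = -1328 + (6 + 16) = -1328 + 22 = -1306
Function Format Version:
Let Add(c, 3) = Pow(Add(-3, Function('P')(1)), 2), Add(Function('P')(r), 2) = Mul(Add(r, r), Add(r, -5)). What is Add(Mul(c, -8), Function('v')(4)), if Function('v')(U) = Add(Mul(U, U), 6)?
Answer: -1306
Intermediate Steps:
Function('P')(r) = Add(-2, Mul(2, r, Add(-5, r))) (Function('P')(r) = Add(-2, Mul(Add(r, r), Add(r, -5))) = Add(-2, Mul(Mul(2, r), Add(-5, r))) = Add(-2, Mul(2, r, Add(-5, r))))
Function('v')(U) = Add(6, Pow(U, 2)) (Function('v')(U) = Add(Pow(U, 2), 6) = Add(6, Pow(U, 2)))
c = 166 (c = Add(-3, Pow(Add(-3, Add(-2, Mul(-10, 1), Mul(2, Pow(1, 2)))), 2)) = Add(-3, Pow(Add(-3, Add(-2, -10, Mul(2, 1))), 2)) = Add(-3, Pow(Add(-3, Add(-2, -10, 2)), 2)) = Add(-3, Pow(Add(-3, -10), 2)) = Add(-3, Pow(-13, 2)) = Add(-3, 169) = 166)
Add(Mul(c, -8), Function('v')(4)) = Add(Mul(166, -8), Add(6, Pow(4, 2))) = Add(-1328, Add(6, 16)) = Add(-1328, 22) = -1306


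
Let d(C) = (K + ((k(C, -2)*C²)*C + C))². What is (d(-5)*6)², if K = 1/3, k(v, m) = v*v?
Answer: 31084032013316164/9 ≈ 3.4538e+15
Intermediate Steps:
k(v, m) = v²
K = ⅓ ≈ 0.33333
d(C) = (⅓ + C + C⁵)² (d(C) = (⅓ + ((C²*C²)*C + C))² = (⅓ + (C⁴*C + C))² = (⅓ + (C⁵ + C))² = (⅓ + (C + C⁵))² = (⅓ + C + C⁵)²)
(d(-5)*6)² = (((1 + 3*(-5) + 3*(-5)⁵)²/9)*6)² = (((1 - 15 + 3*(-3125))²/9)*6)² = (((1 - 15 - 9375)²/9)*6)² = (((⅑)*(-9389)²)*6)² = (((⅑)*88153321)*6)² = ((88153321/9)*6)² = (176306642/3)² = 31084032013316164/9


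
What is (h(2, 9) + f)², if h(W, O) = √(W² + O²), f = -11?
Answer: (11 - √85)² ≈ 3.1700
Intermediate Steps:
h(W, O) = √(O² + W²)
(h(2, 9) + f)² = (√(9² + 2²) - 11)² = (√(81 + 4) - 11)² = (√85 - 11)² = (-11 + √85)²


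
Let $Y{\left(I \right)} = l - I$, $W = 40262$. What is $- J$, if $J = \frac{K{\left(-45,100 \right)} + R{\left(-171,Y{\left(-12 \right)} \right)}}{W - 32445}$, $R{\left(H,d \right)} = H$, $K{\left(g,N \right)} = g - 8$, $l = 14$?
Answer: $\frac{224}{7817} \approx 0.028655$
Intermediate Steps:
$K{\left(g,N \right)} = -8 + g$ ($K{\left(g,N \right)} = g - 8 = -8 + g$)
$Y{\left(I \right)} = 14 - I$
$J = - \frac{224}{7817}$ ($J = \frac{\left(-8 - 45\right) - 171}{40262 - 32445} = \frac{-53 - 171}{7817} = \left(-224\right) \frac{1}{7817} = - \frac{224}{7817} \approx -0.028655$)
$- J = \left(-1\right) \left(- \frac{224}{7817}\right) = \frac{224}{7817}$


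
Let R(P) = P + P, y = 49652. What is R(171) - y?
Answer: -49310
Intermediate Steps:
R(P) = 2*P
R(171) - y = 2*171 - 1*49652 = 342 - 49652 = -49310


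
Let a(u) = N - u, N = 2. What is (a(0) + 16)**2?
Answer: 324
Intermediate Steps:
a(u) = 2 - u
(a(0) + 16)**2 = ((2 - 1*0) + 16)**2 = ((2 + 0) + 16)**2 = (2 + 16)**2 = 18**2 = 324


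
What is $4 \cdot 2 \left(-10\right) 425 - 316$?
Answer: $-34316$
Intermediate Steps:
$4 \cdot 2 \left(-10\right) 425 - 316 = 8 \left(-10\right) 425 - 316 = \left(-80\right) 425 - 316 = -34000 - 316 = -34316$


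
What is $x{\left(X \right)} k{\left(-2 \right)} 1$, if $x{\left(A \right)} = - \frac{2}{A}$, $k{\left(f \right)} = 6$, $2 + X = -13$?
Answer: $\frac{4}{5} \approx 0.8$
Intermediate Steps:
$X = -15$ ($X = -2 - 13 = -15$)
$x{\left(X \right)} k{\left(-2 \right)} 1 = - \frac{2}{-15} \cdot 6 \cdot 1 = \left(-2\right) \left(- \frac{1}{15}\right) 6 = \frac{2}{15} \cdot 6 = \frac{4}{5}$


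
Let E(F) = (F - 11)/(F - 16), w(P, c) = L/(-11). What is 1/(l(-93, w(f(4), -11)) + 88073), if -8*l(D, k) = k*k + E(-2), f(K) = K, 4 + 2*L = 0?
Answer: 17424/1534582307 ≈ 1.1354e-5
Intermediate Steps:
L = -2 (L = -2 + (½)*0 = -2 + 0 = -2)
w(P, c) = 2/11 (w(P, c) = -2/(-11) = -2*(-1/11) = 2/11)
E(F) = (-11 + F)/(-16 + F)
l(D, k) = -13/144 - k²/8 (l(D, k) = -(k*k + (-11 - 2)/(-16 - 2))/8 = -(k² - 13/(-18))/8 = -(k² - 1/18*(-13))/8 = -(k² + 13/18)/8 = -(13/18 + k²)/8 = -13/144 - k²/8)
1/(l(-93, w(f(4), -11)) + 88073) = 1/((-13/144 - (2/11)²/8) + 88073) = 1/((-13/144 - ⅛*4/121) + 88073) = 1/((-13/144 - 1/242) + 88073) = 1/(-1645/17424 + 88073) = 1/(1534582307/17424) = 17424/1534582307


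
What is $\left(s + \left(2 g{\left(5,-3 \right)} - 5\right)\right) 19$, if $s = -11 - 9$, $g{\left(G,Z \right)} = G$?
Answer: $-285$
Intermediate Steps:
$s = -20$ ($s = -11 - 9 = -20$)
$\left(s + \left(2 g{\left(5,-3 \right)} - 5\right)\right) 19 = \left(-20 + \left(2 \cdot 5 - 5\right)\right) 19 = \left(-20 + \left(10 - 5\right)\right) 19 = \left(-20 + 5\right) 19 = \left(-15\right) 19 = -285$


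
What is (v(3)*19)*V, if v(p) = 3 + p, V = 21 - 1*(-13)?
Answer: 3876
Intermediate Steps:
V = 34 (V = 21 + 13 = 34)
(v(3)*19)*V = ((3 + 3)*19)*34 = (6*19)*34 = 114*34 = 3876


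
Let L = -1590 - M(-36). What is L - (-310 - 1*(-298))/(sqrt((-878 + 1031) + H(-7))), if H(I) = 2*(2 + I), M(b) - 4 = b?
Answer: -1558 + 12*sqrt(143)/143 ≈ -1557.0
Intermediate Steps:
M(b) = 4 + b
H(I) = 4 + 2*I
L = -1558 (L = -1590 - (4 - 36) = -1590 - 1*(-32) = -1590 + 32 = -1558)
L - (-310 - 1*(-298))/(sqrt((-878 + 1031) + H(-7))) = -1558 - (-310 - 1*(-298))/(sqrt((-878 + 1031) + (4 + 2*(-7)))) = -1558 - (-310 + 298)/(sqrt(153 + (4 - 14))) = -1558 - (-12)/(sqrt(153 - 10)) = -1558 - (-12)/(sqrt(143)) = -1558 - (-12)*sqrt(143)/143 = -1558 + 12*sqrt(143)/143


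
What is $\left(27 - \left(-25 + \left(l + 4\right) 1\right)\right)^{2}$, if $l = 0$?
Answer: $2304$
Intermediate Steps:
$\left(27 - \left(-25 + \left(l + 4\right) 1\right)\right)^{2} = \left(27 + \left(25 - \left(0 + 4\right) 1\right)\right)^{2} = \left(27 + \left(25 - 4 \cdot 1\right)\right)^{2} = \left(27 + \left(25 - 4\right)\right)^{2} = \left(27 + 21\right)^{2} = 48^{2} = 2304$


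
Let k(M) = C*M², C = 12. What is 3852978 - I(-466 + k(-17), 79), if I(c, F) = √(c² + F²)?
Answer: 3852978 - 1343*√5 ≈ 3.8500e+6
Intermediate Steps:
k(M) = 12*M²
I(c, F) = √(F² + c²)
3852978 - I(-466 + k(-17), 79) = 3852978 - √(79² + (-466 + 12*(-17)²)²) = 3852978 - √(6241 + (-466 + 12*289)²) = 3852978 - √(6241 + (-466 + 3468)²) = 3852978 - √(6241 + 3002²) = 3852978 - √(6241 + 9012004) = 3852978 - √9018245 = 3852978 - 1343*√5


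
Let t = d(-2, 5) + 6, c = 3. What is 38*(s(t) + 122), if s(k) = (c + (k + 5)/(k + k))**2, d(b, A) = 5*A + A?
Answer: 13271443/2592 ≈ 5120.2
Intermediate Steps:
d(b, A) = 6*A
t = 36 (t = 6*5 + 6 = 30 + 6 = 36)
s(k) = (3 + (5 + k)/(2*k))**2 (s(k) = (3 + (k + 5)/(k + k))**2 = (3 + (5 + k)/((2*k)))**2 = (3 + (5 + k)*(1/(2*k)))**2 = (3 + (5 + k)/(2*k))**2)
38*(s(t) + 122) = 38*((1/4)*(5 + 7*36)**2/36**2 + 122) = 38*((1/4)*(1/1296)*(5 + 252)**2 + 122) = 38*((1/4)*(1/1296)*257**2 + 122) = 38*((1/4)*(1/1296)*66049 + 122) = 38*(66049/5184 + 122) = 38*(698497/5184) = 13271443/2592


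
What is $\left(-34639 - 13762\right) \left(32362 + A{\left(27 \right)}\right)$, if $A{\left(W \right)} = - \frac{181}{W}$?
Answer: $- \frac{42282774793}{27} \approx -1.566 \cdot 10^{9}$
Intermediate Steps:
$\left(-34639 - 13762\right) \left(32362 + A{\left(27 \right)}\right) = \left(-34639 - 13762\right) \left(32362 - \frac{181}{27}\right) = - 48401 \left(32362 - \frac{181}{27}\right) = \left(-48401\right) \frac{873593}{27} = - \frac{42282774793}{27}$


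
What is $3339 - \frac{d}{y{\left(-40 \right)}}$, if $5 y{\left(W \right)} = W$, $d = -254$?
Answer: $\frac{13229}{4} \approx 3307.3$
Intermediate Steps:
$y{\left(W \right)} = \frac{W}{5}$
$3339 - \frac{d}{y{\left(-40 \right)}} = 3339 - - \frac{254}{\frac{1}{5} \left(-40\right)} = 3339 - - \frac{254}{-8} = 3339 - \left(-254\right) \left(- \frac{1}{8}\right) = 3339 - \frac{127}{4} = \frac{13229}{4}$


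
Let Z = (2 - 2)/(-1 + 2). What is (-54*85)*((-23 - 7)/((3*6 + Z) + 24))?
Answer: 22950/7 ≈ 3278.6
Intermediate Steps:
Z = 0 (Z = 0/1 = 0*1 = 0)
(-54*85)*((-23 - 7)/((3*6 + Z) + 24)) = (-54*85)*((-23 - 7)/((3*6 + 0) + 24)) = -(-137700)/((18 + 0) + 24) = -(-137700)/(18 + 24) = -(-137700)/42 = -4590*(-5/7) = 22950/7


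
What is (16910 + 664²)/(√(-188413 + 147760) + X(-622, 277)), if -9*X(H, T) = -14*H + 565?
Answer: -2122617519/4960079 - 6180381*I*√4517/4960079 ≈ -427.94 - 83.744*I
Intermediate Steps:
X(H, T) = -565/9 + 14*H/9 (X(H, T) = -(-14*H + 565)/9 = -(565 - 14*H)/9 = -565/9 + 14*H/9)
(16910 + 664²)/(√(-188413 + 147760) + X(-622, 277)) = (16910 + 664²)/(√(-188413 + 147760) + (-565/9 + (14/9)*(-622))) = (16910 + 440896)/(√(-40653) + (-565/9 - 8708/9)) = 457806/(3*I*√4517 - 3091/3) = 457806/(-3091/3 + 3*I*√4517)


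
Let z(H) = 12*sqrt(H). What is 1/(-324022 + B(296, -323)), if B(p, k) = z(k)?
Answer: -162011/52495151498 - 3*I*sqrt(323)/26247575749 ≈ -3.0862e-6 - 2.0542e-9*I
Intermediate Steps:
B(p, k) = 12*sqrt(k)
1/(-324022 + B(296, -323)) = 1/(-324022 + 12*sqrt(-323)) = 1/(-324022 + 12*(I*sqrt(323))) = 1/(-324022 + 12*I*sqrt(323))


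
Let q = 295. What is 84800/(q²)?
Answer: 3392/3481 ≈ 0.97443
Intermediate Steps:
84800/(q²) = 84800/(295²) = 84800/87025 = 84800*(1/87025) = 3392/3481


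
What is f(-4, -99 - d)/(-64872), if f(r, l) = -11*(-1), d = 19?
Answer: -11/64872 ≈ -0.00016956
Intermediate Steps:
f(r, l) = 11
f(-4, -99 - d)/(-64872) = 11/(-64872) = 11*(-1/64872) = -11/64872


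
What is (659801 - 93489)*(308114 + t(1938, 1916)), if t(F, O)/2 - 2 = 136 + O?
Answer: 176815065264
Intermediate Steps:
t(F, O) = 276 + 2*O (t(F, O) = 4 + 2*(136 + O) = 4 + (272 + 2*O) = 276 + 2*O)
(659801 - 93489)*(308114 + t(1938, 1916)) = (659801 - 93489)*(308114 + (276 + 2*1916)) = 566312*(308114 + (276 + 3832)) = 566312*(308114 + 4108) = 566312*312222 = 176815065264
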